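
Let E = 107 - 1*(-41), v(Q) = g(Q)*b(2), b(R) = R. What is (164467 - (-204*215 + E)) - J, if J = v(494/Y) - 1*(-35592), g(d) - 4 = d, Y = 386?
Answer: 33307253/193 ≈ 1.7258e+5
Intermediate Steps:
g(d) = 4 + d
v(Q) = 8 + 2*Q (v(Q) = (4 + Q)*2 = 8 + 2*Q)
E = 148 (E = 107 + 41 = 148)
J = 6871294/193 (J = (8 + 2*(494/386)) - 1*(-35592) = (8 + 2*(494*(1/386))) + 35592 = (8 + 2*(247/193)) + 35592 = (8 + 494/193) + 35592 = 2038/193 + 35592 = 6871294/193 ≈ 35603.)
(164467 - (-204*215 + E)) - J = (164467 - (-204*215 + 148)) - 1*6871294/193 = (164467 - (-43860 + 148)) - 6871294/193 = (164467 - 1*(-43712)) - 6871294/193 = (164467 + 43712) - 6871294/193 = 208179 - 6871294/193 = 33307253/193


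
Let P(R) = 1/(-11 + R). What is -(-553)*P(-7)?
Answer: -553/18 ≈ -30.722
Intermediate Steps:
-(-553)*P(-7) = -(-553)/(-11 - 7) = -(-553)/(-18) = -(-553)*(-1)/18 = -553*1/18 = -553/18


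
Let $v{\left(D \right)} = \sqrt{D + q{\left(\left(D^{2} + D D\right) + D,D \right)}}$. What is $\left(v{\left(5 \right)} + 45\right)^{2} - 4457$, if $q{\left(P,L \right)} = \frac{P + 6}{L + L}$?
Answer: $- \frac{24209}{10} + 9 \sqrt{1110} \approx -2121.1$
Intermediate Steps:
$q{\left(P,L \right)} = \frac{6 + P}{2 L}$
$v{\left(D \right)} = \sqrt{D + \frac{6 + D + 2 D^{2}}{2 D}}$ ($v{\left(D \right)} = \sqrt{D + \frac{6 + \left(\left(D^{2} + D D\right) + D\right)}{2 D}} = \sqrt{D + \frac{6 + \left(\left(D^{2} + D^{2}\right) + D\right)}{2 D}} = \sqrt{D + \frac{6 + \left(2 D^{2} + D\right)}{2 D}} = \sqrt{D + \frac{6 + \left(D + 2 D^{2}\right)}{2 D}} = \sqrt{D + \frac{6 + D + 2 D^{2}}{2 D}}$)
$\left(v{\left(5 \right)} + 45\right)^{2} - 4457 = \left(\frac{\sqrt{2 + 8 \cdot 5 + \frac{12}{5}}}{2} + 45\right)^{2} - 4457 = \left(\frac{\sqrt{2 + 40 + 12 \cdot \frac{1}{5}}}{2} + 45\right)^{2} - 4457 = \left(\frac{\sqrt{2 + 40 + \frac{12}{5}}}{2} + 45\right)^{2} - 4457 = \left(\frac{\sqrt{\frac{222}{5}}}{2} + 45\right)^{2} - 4457 = \left(\frac{\frac{1}{5} \sqrt{1110}}{2} + 45\right)^{2} - 4457 = \left(\frac{\sqrt{1110}}{10} + 45\right)^{2} - 4457 = \left(45 + \frac{\sqrt{1110}}{10}\right)^{2} - 4457 = -4457 + \left(45 + \frac{\sqrt{1110}}{10}\right)^{2}$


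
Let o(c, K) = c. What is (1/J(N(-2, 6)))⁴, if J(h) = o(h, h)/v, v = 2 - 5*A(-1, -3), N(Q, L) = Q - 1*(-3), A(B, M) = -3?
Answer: 83521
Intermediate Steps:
N(Q, L) = 3 + Q (N(Q, L) = Q + 3 = 3 + Q)
v = 17 (v = 2 - 5*(-3) = 2 + 15 = 17)
J(h) = h/17
(1/J(N(-2, 6)))⁴ = (1/((3 - 2)/17))⁴ = (1/((1/17)*1))⁴ = (1/(1/17))⁴ = 17⁴ = 83521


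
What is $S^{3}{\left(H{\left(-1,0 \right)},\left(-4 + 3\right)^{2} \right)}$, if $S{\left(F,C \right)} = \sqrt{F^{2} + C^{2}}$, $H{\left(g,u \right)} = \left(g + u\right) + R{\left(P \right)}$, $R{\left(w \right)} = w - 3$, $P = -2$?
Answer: $37 \sqrt{37} \approx 225.06$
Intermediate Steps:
$R{\left(w \right)} = -3 + w$
$H{\left(g,u \right)} = -5 + g + u$ ($H{\left(g,u \right)} = \left(g + u\right) - 5 = -5 + g + u$)
$S{\left(F,C \right)} = \sqrt{C^{2} + F^{2}}$
$S^{3}{\left(H{\left(-1,0 \right)},\left(-4 + 3\right)^{2} \right)} = \left(\sqrt{\left(\left(-4 + 3\right)^{2}\right)^{2} + \left(-5 - 1 + 0\right)^{2}}\right)^{3} = \left(\sqrt{\left(\left(-1\right)^{2}\right)^{2} + \left(-6\right)^{2}}\right)^{3} = \left(\sqrt{1^{2} + 36}\right)^{3} = \left(\sqrt{1 + 36}\right)^{3} = \left(\sqrt{37}\right)^{3} = 37 \sqrt{37}$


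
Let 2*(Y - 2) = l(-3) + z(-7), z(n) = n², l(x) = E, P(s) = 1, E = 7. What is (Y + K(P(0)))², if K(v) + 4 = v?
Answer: 729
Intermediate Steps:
l(x) = 7
K(v) = -4 + v
Y = 30 (Y = 2 + (7 + (-7)²)/2 = 2 + (7 + 49)/2 = 2 + (½)*56 = 2 + 28 = 30)
(Y + K(P(0)))² = (30 + (-4 + 1))² = (30 - 3)² = 27² = 729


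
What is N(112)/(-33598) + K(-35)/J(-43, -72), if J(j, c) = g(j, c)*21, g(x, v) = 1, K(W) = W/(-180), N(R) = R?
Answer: 10751/1814292 ≈ 0.0059257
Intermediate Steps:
K(W) = -W/180 (K(W) = W*(-1/180) = -W/180)
J(j, c) = 21 (J(j, c) = 1*21 = 21)
N(112)/(-33598) + K(-35)/J(-43, -72) = 112/(-33598) - 1/180*(-35)/21 = 112*(-1/33598) + (7/36)*(1/21) = -56/16799 + 1/108 = 10751/1814292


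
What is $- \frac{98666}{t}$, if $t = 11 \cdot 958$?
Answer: $- \frac{49333}{5269} \approx -9.3629$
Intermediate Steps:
$t = 10538$
$- \frac{98666}{t} = - \frac{98666}{10538} = \left(-98666\right) \frac{1}{10538} = - \frac{49333}{5269}$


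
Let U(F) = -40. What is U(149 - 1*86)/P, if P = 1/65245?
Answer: -2609800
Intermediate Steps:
P = 1/65245 ≈ 1.5327e-5
U(149 - 1*86)/P = -40/1/65245 = -40*65245 = -2609800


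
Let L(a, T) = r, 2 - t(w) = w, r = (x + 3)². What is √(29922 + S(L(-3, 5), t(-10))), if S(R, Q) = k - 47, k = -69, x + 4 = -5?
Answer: √29806 ≈ 172.64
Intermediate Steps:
x = -9 (x = -4 - 5 = -9)
r = 36 (r = (-9 + 3)² = (-6)² = 36)
t(w) = 2 - w
L(a, T) = 36
S(R, Q) = -116 (S(R, Q) = -69 - 47 = -116)
√(29922 + S(L(-3, 5), t(-10))) = √(29922 - 116) = √29806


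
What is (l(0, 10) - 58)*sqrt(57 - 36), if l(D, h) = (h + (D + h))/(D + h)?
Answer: -56*sqrt(21) ≈ -256.62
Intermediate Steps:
l(D, h) = (D + 2*h)/(D + h)
(l(0, 10) - 58)*sqrt(57 - 36) = ((0 + 2*10)/(0 + 10) - 58)*sqrt(57 - 36) = ((0 + 20)/10 - 58)*sqrt(21) = ((1/10)*20 - 58)*sqrt(21) = (2 - 58)*sqrt(21) = -56*sqrt(21)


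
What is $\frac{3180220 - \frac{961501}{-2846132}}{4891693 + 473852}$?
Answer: $\frac{3017108956847}{5090349773980} \approx 0.59271$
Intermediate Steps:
$\frac{3180220 - \frac{961501}{-2846132}}{4891693 + 473852} = \frac{3180220 - - \frac{961501}{2846132}}{5365545} = \left(3180220 + \frac{961501}{2846132}\right) \frac{1}{5365545} = \frac{9051326870541}{2846132} \cdot \frac{1}{5365545} = \frac{3017108956847}{5090349773980}$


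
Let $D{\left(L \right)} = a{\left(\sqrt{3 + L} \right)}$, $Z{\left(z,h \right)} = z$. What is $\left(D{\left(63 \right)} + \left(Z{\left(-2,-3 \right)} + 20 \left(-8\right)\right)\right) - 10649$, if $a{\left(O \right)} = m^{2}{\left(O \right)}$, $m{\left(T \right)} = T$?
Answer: $-10745$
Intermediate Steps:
$a{\left(O \right)} = O^{2}$
$D{\left(L \right)} = 3 + L$ ($D{\left(L \right)} = \left(\sqrt{3 + L}\right)^{2} = 3 + L$)
$\left(D{\left(63 \right)} + \left(Z{\left(-2,-3 \right)} + 20 \left(-8\right)\right)\right) - 10649 = \left(\left(3 + 63\right) + \left(-2 + 20 \left(-8\right)\right)\right) - 10649 = \left(66 - 162\right) - 10649 = -96 - 10649 = -10745$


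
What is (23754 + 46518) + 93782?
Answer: 164054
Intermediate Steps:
(23754 + 46518) + 93782 = 70272 + 93782 = 164054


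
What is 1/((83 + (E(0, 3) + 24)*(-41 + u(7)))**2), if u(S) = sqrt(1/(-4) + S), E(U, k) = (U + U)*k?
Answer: (901 - 36*sqrt(3))**(-2) ≈ 1.4218e-6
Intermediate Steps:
E(U, k) = 2*U*k (E(U, k) = (2*U)*k = 2*U*k)
u(S) = sqrt(-1/4 + S)
1/((83 + (E(0, 3) + 24)*(-41 + u(7)))**2) = 1/((83 + (2*0*3 + 24)*(-41 + sqrt(-1 + 4*7)/2))**2) = 1/((83 + (0 + 24)*(-41 + sqrt(-1 + 28)/2))**2) = 1/((83 + 24*(-41 + sqrt(27)/2))**2) = 1/((83 + 24*(-41 + (3*sqrt(3))/2))**2) = 1/((83 + 24*(-41 + 3*sqrt(3)/2))**2) = 1/((83 + (-984 + 36*sqrt(3)))**2) = 1/((-901 + 36*sqrt(3))**2) = (-901 + 36*sqrt(3))**(-2)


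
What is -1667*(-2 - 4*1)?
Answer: 10002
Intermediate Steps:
-1667*(-2 - 4*1) = -1667*(-2 - 4) = -1667*(-6) = 10002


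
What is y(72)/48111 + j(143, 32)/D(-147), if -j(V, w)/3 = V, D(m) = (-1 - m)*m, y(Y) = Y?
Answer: 352141/16389814 ≈ 0.021485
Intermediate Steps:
D(m) = m*(-1 - m)
j(V, w) = -3*V
y(72)/48111 + j(143, 32)/D(-147) = 72/48111 + (-3*143)/((-1*(-147)*(1 - 147))) = 72*(1/48111) - 429/((-1*(-147)*(-146))) = 24/16037 - 429/(-21462) = 24/16037 - 429*(-1/21462) = 24/16037 + 143/7154 = 352141/16389814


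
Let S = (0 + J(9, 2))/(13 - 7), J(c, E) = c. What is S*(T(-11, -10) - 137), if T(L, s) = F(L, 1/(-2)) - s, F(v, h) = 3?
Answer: -186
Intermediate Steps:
T(L, s) = 3 - s
S = 3/2 (S = (0 + 9)/(13 - 7) = 9/6 = 9*(⅙) = 3/2 ≈ 1.5000)
S*(T(-11, -10) - 137) = 3*((3 - 1*(-10)) - 137)/2 = 3*((3 + 10) - 137)/2 = 3*(13 - 137)/2 = (3/2)*(-124) = -186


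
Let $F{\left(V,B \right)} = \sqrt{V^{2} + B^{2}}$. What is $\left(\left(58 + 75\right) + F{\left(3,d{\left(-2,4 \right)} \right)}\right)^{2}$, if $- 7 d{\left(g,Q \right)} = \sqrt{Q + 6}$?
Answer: $\frac{\left(931 + \sqrt{451}\right)^{2}}{49} \approx 18505.0$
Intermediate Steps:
$d{\left(g,Q \right)} = - \frac{\sqrt{6 + Q}}{7}$ ($d{\left(g,Q \right)} = - \frac{\sqrt{Q + 6}}{7} = - \frac{\sqrt{6 + Q}}{7}$)
$F{\left(V,B \right)} = \sqrt{B^{2} + V^{2}}$
$\left(\left(58 + 75\right) + F{\left(3,d{\left(-2,4 \right)} \right)}\right)^{2} = \left(\left(58 + 75\right) + \sqrt{\left(- \frac{\sqrt{6 + 4}}{7}\right)^{2} + 3^{2}}\right)^{2} = \left(133 + \sqrt{\left(- \frac{\sqrt{10}}{7}\right)^{2} + 9}\right)^{2} = \left(133 + \sqrt{\frac{10}{49} + 9}\right)^{2} = \left(133 + \sqrt{\frac{451}{49}}\right)^{2} = \left(133 + \frac{\sqrt{451}}{7}\right)^{2}$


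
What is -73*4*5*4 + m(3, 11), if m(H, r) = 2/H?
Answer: -17518/3 ≈ -5839.3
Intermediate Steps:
-73*4*5*4 + m(3, 11) = -73*4*5*4 + 2/3 = -1460*4 + 2*(⅓) = -73*80 + ⅔ = -5840 + ⅔ = -17518/3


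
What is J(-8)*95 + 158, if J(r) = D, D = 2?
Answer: 348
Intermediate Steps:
J(r) = 2
J(-8)*95 + 158 = 2*95 + 158 = 190 + 158 = 348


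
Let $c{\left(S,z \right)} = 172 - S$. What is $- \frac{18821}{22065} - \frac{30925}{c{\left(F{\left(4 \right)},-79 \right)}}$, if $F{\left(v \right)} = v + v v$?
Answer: $- \frac{685220917}{3353880} \approx -204.31$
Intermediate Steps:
$F{\left(v \right)} = v + v^{2}$
$- \frac{18821}{22065} - \frac{30925}{c{\left(F{\left(4 \right)},-79 \right)}} = - \frac{18821}{22065} - \frac{30925}{172 - 4 \left(1 + 4\right)} = \left(-18821\right) \frac{1}{22065} - \frac{30925}{172 - 4 \cdot 5} = - \frac{18821}{22065} - \frac{30925}{172 - 20} = - \frac{18821}{22065} - \frac{30925}{152} = - \frac{685220917}{3353880}$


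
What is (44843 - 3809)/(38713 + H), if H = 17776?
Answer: 41034/56489 ≈ 0.72641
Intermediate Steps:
(44843 - 3809)/(38713 + H) = (44843 - 3809)/(38713 + 17776) = 41034/56489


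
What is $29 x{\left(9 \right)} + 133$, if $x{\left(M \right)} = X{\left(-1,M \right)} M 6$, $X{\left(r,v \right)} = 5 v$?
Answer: $70603$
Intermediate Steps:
$x{\left(M \right)} = 30 M^{2}$ ($x{\left(M \right)} = 5 M M 6 = 5 M^{2} \cdot 6 = 30 M^{2}$)
$29 x{\left(9 \right)} + 133 = 29 \cdot 30 \cdot 9^{2} + 133 = 29 \cdot 30 \cdot 81 + 133 = 29 \cdot 2430 + 133 = 70470 + 133 = 70603$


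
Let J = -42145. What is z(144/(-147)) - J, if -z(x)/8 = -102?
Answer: 42961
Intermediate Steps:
z(x) = 816 (z(x) = -8*(-102) = 816)
z(144/(-147)) - J = 816 - 1*(-42145) = 816 + 42145 = 42961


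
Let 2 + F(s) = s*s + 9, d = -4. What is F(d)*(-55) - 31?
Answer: -1296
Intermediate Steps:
F(s) = 7 + s**2 (F(s) = -2 + (s*s + 9) = -2 + (s**2 + 9) = -2 + (9 + s**2) = 7 + s**2)
F(d)*(-55) - 31 = (7 + (-4)**2)*(-55) - 31 = (7 + 16)*(-55) - 31 = 23*(-55) - 31 = -1265 - 31 = -1296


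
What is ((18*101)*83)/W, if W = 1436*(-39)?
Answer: -25149/9334 ≈ -2.6943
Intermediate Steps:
W = -56004
((18*101)*83)/W = ((18*101)*83)/(-56004) = (1818*83)*(-1/56004) = 150894*(-1/56004) = -25149/9334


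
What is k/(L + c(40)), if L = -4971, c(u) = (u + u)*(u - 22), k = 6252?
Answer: -2084/1177 ≈ -1.7706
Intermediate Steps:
c(u) = 2*u*(-22 + u) (c(u) = (2*u)*(-22 + u) = 2*u*(-22 + u))
k/(L + c(40)) = 6252/(-4971 + 2*40*(-22 + 40)) = 6252/(-4971 + 2*40*18) = 6252/(-4971 + 1440) = 6252/(-3531) = 6252*(-1/3531) = -2084/1177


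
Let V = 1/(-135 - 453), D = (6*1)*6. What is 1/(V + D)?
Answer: 588/21167 ≈ 0.027779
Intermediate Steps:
D = 36 (D = 6*6 = 36)
V = -1/588 (V = 1/(-588) = -1/588 ≈ -0.0017007)
1/(V + D) = 1/(-1/588 + 36) = 1/(21167/588) = 588/21167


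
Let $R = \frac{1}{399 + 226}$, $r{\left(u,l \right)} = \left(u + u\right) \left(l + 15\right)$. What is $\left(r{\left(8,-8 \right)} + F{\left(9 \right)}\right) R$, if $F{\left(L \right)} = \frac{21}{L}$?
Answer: $\frac{343}{1875} \approx 0.18293$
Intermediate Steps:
$r{\left(u,l \right)} = 2 u \left(15 + l\right)$
$R = \frac{1}{625} \approx 0.0016$
$\left(r{\left(8,-8 \right)} + F{\left(9 \right)}\right) R = \left(2 \cdot 8 \left(15 - 8\right) + \frac{21}{9}\right) \frac{1}{625} = \left(2 \cdot 8 \cdot 7 + 21 \cdot \frac{1}{9}\right) \frac{1}{625} = \left(112 + \frac{7}{3}\right) \frac{1}{625} = \frac{343}{3} \cdot \frac{1}{625} = \frac{343}{1875}$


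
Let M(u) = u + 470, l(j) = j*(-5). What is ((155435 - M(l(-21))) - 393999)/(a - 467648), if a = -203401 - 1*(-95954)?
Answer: 239139/575095 ≈ 0.41583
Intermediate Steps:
l(j) = -5*j
a = -107447 (a = -203401 + 95954 = -107447)
M(u) = 470 + u
((155435 - M(l(-21))) - 393999)/(a - 467648) = ((155435 - (470 - 5*(-21))) - 393999)/(-107447 - 467648) = ((155435 - (470 + 105)) - 393999)/(-575095) = ((155435 - 1*575) - 393999)*(-1/575095) = ((155435 - 575) - 393999)*(-1/575095) = (154860 - 393999)*(-1/575095) = -239139*(-1/575095) = 239139/575095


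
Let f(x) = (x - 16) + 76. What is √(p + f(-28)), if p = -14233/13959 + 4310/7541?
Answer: √38846302419606495/35088273 ≈ 5.6171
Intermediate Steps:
p = -47167763/105264819 (p = -14233*1/13959 + 4310*(1/7541) = -14233/13959 + 4310/7541 = -47167763/105264819 ≈ -0.44809)
f(x) = 60 + x (f(x) = (-16 + x) + 76 = 60 + x)
√(p + f(-28)) = √(-47167763/105264819 + (60 - 28)) = √(-47167763/105264819 + 32) = √(3321306445/105264819) = √38846302419606495/35088273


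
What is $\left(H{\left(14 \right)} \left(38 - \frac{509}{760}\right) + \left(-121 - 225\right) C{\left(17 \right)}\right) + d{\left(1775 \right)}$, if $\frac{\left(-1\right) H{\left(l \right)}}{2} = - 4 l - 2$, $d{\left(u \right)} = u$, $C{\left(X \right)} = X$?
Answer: $\frac{42429}{190} \approx 223.31$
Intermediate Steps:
$H{\left(l \right)} = 4 + 8 l$ ($H{\left(l \right)} = - 2 \left(- 4 l - 2\right) = - 2 \left(-2 - 4 l\right) = 4 + 8 l$)
$\left(H{\left(14 \right)} \left(38 - \frac{509}{760}\right) + \left(-121 - 225\right) C{\left(17 \right)}\right) + d{\left(1775 \right)} = \left(\left(4 + 8 \cdot 14\right) \left(38 - \frac{509}{760}\right) + \left(-121 - 225\right) 17\right) + 1775 = \left(\left(4 + 112\right) \left(38 - \frac{509}{760}\right) - 5882\right) + 1775 = \left(116 \left(38 - \frac{509}{760}\right) - 5882\right) + 1775 = \left(116 \cdot \frac{28371}{760} - 5882\right) + 1775 = \left(\frac{822759}{190} - 5882\right) + 1775 = - \frac{294821}{190} + 1775 = \frac{42429}{190}$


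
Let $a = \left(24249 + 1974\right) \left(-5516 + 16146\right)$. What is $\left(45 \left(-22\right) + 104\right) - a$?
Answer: $-278751376$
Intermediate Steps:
$a = 278750490$ ($a = 26223 \cdot 10630 = 278750490$)
$\left(45 \left(-22\right) + 104\right) - a = \left(45 \left(-22\right) + 104\right) - 278750490 = \left(-990 + 104\right) - 278750490 = -886 - 278750490 = -278751376$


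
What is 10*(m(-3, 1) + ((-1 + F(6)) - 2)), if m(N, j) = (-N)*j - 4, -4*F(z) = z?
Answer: -55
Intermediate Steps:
F(z) = -z/4
m(N, j) = -4 - N*j (m(N, j) = -N*j - 4 = -4 - N*j)
10*(m(-3, 1) + ((-1 + F(6)) - 2)) = 10*((-4 - 1*(-3)*1) + ((-1 - ¼*6) - 2)) = 10*((-4 + 3) + ((-1 - 3/2) - 2)) = 10*(-1 + (-5/2 - 2)) = 10*(-1 - 9/2) = 10*(-11/2) = -55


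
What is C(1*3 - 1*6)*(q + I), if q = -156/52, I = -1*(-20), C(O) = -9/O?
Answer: 51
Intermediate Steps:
I = 20
q = -3 (q = -156*1/52 = -3)
C(1*3 - 1*6)*(q + I) = (-9/(1*3 - 1*6))*(-3 + 20) = -9/(3 - 6)*17 = -9/(-3)*17 = -9*(-⅓)*17 = 3*17 = 51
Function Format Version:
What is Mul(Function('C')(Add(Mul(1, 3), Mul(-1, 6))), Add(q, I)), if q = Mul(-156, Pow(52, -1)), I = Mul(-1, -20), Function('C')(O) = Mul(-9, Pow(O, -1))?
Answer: 51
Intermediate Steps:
I = 20
q = -3 (q = Mul(-156, Rational(1, 52)) = -3)
Mul(Function('C')(Add(Mul(1, 3), Mul(-1, 6))), Add(q, I)) = Mul(Mul(-9, Pow(Add(Mul(1, 3), Mul(-1, 6)), -1)), Add(-3, 20)) = Mul(Mul(-9, Pow(Add(3, -6), -1)), 17) = Mul(Mul(-9, Pow(-3, -1)), 17) = Mul(Mul(-9, Rational(-1, 3)), 17) = Mul(3, 17) = 51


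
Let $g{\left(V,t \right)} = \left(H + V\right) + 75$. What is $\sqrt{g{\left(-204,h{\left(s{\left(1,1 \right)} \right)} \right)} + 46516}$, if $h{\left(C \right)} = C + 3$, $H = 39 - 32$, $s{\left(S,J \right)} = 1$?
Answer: $\sqrt{46394} \approx 215.39$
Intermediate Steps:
$H = 7$ ($H = 39 - 32 = 7$)
$h{\left(C \right)} = 3 + C$
$g{\left(V,t \right)} = 82 + V$ ($g{\left(V,t \right)} = \left(7 + V\right) + 75 = 82 + V$)
$\sqrt{g{\left(-204,h{\left(s{\left(1,1 \right)} \right)} \right)} + 46516} = \sqrt{\left(82 - 204\right) + 46516} = \sqrt{-122 + 46516} = \sqrt{46394}$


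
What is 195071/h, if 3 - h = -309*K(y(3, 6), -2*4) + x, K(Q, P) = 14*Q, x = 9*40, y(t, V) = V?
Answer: 195071/25599 ≈ 7.6203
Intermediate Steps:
x = 360
h = 25599 (h = 3 - (-4326*6 + 360) = 3 - (-309*84 + 360) = 3 - (-25956 + 360) = 3 - 1*(-25596) = 3 + 25596 = 25599)
195071/h = 195071/25599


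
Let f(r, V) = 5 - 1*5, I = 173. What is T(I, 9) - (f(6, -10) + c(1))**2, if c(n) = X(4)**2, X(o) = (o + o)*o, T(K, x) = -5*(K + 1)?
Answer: -1049446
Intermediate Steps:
T(K, x) = -5 - 5*K (T(K, x) = -5*(1 + K) = -5 - 5*K)
f(r, V) = 0 (f(r, V) = 5 - 5 = 0)
X(o) = 2*o**2 (X(o) = (2*o)*o = 2*o**2)
c(n) = 1024 (c(n) = (2*4**2)**2 = (2*16)**2 = 32**2 = 1024)
T(I, 9) - (f(6, -10) + c(1))**2 = (-5 - 5*173) - (0 + 1024)**2 = (-5 - 865) - 1*1024**2 = -870 - 1*1048576 = -870 - 1048576 = -1049446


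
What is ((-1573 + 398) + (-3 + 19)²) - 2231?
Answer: -3150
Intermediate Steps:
((-1573 + 398) + (-3 + 19)²) - 2231 = (-1175 + 16²) - 2231 = (-1175 + 256) - 2231 = -919 - 2231 = -3150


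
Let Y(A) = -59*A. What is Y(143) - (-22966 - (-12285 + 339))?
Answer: 2583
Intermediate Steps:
Y(143) - (-22966 - (-12285 + 339)) = -59*143 - (-22966 - (-12285 + 339)) = -8437 - (-22966 - 1*(-11946)) = -8437 - (-22966 + 11946) = -8437 - 1*(-11020) = -8437 + 11020 = 2583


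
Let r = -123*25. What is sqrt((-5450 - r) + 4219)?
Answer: 2*sqrt(461) ≈ 42.942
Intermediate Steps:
r = -3075
sqrt((-5450 - r) + 4219) = sqrt((-5450 - 1*(-3075)) + 4219) = sqrt((-5450 + 3075) + 4219) = sqrt(-2375 + 4219) = sqrt(1844) = 2*sqrt(461)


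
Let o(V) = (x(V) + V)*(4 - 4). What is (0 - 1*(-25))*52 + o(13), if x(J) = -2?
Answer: 1300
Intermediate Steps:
o(V) = 0 (o(V) = (-2 + V)*(4 - 4) = (-2 + V)*0 = 0)
(0 - 1*(-25))*52 + o(13) = (0 - 1*(-25))*52 + 0 = (0 + 25)*52 + 0 = 25*52 + 0 = 1300 + 0 = 1300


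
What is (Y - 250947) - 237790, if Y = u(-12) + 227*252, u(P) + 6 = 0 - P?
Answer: -431527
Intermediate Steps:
u(P) = -6 - P (u(P) = -6 + (0 - P) = -6 - P)
Y = 57210 (Y = (-6 - 1*(-12)) + 227*252 = (-6 + 12) + 57204 = 6 + 57204 = 57210)
(Y - 250947) - 237790 = (57210 - 250947) - 237790 = -193737 - 237790 = -431527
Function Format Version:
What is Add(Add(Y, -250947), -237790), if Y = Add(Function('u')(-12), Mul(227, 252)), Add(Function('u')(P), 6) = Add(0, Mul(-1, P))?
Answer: -431527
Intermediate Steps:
Function('u')(P) = Add(-6, Mul(-1, P)) (Function('u')(P) = Add(-6, Add(0, Mul(-1, P))) = Add(-6, Mul(-1, P)))
Y = 57210 (Y = Add(Add(-6, Mul(-1, -12)), Mul(227, 252)) = Add(Add(-6, 12), 57204) = Add(6, 57204) = 57210)
Add(Add(Y, -250947), -237790) = Add(Add(57210, -250947), -237790) = Add(-193737, -237790) = -431527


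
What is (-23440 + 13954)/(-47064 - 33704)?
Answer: 4743/40384 ≈ 0.11745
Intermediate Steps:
(-23440 + 13954)/(-47064 - 33704) = -9486/(-80768) = -9486*(-1/80768) = 4743/40384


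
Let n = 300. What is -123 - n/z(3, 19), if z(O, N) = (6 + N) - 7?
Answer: -419/3 ≈ -139.67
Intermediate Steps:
z(O, N) = -1 + N
-123 - n/z(3, 19) = -123 - 300/(-1 + 19) = -123 - 300/18 = -123 - 1*50/3 = -123 - 50/3 = -419/3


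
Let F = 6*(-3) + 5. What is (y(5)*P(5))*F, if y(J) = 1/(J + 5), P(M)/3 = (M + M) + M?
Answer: -117/2 ≈ -58.500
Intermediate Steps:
P(M) = 9*M (P(M) = 3*((M + M) + M) = 3*(2*M + M) = 3*(3*M) = 9*M)
y(J) = 1/(5 + J)
F = -13 (F = -18 + 5 = -13)
(y(5)*P(5))*F = ((9*5)/(5 + 5))*(-13) = (45/10)*(-13) = ((⅒)*45)*(-13) = (9/2)*(-13) = -117/2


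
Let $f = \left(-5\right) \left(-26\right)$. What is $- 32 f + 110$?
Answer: $-4050$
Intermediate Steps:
$f = 130$
$- 32 f + 110 = \left(-32\right) 130 + 110 = -4160 + 110 = -4050$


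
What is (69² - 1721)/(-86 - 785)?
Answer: -3040/871 ≈ -3.4902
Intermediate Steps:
(69² - 1721)/(-86 - 785) = (4761 - 1721)/(-871) = 3040*(-1/871) = -3040/871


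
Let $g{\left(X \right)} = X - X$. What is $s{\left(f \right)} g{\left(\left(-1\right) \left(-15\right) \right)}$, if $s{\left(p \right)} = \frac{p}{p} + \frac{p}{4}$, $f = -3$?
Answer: $0$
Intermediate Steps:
$s{\left(p \right)} = 1 + \frac{p}{4}$ ($s{\left(p \right)} = 1 + p \frac{1}{4} = 1 + \frac{p}{4}$)
$g{\left(X \right)} = 0$
$s{\left(f \right)} g{\left(\left(-1\right) \left(-15\right) \right)} = \left(1 + \frac{1}{4} \left(-3\right)\right) 0 = \left(1 - \frac{3}{4}\right) 0 = \frac{1}{4} \cdot 0 = 0$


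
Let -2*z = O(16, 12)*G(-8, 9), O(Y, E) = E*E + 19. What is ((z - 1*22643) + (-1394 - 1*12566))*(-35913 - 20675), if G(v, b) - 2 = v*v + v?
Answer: 2338782040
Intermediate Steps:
O(Y, E) = 19 + E**2 (O(Y, E) = E**2 + 19 = 19 + E**2)
G(v, b) = 2 + v + v**2 (G(v, b) = 2 + (v*v + v) = 2 + (v**2 + v) = 2 + (v + v**2) = 2 + v + v**2)
z = -4727 (z = -(19 + 12**2)*(2 - 8 + (-8)**2)/2 = -(19 + 144)*(2 - 8 + 64)/2 = -163*58/2 = -1/2*9454 = -4727)
((z - 1*22643) + (-1394 - 1*12566))*(-35913 - 20675) = ((-4727 - 1*22643) + (-1394 - 1*12566))*(-35913 - 20675) = ((-4727 - 22643) + (-1394 - 12566))*(-56588) = (-27370 - 13960)*(-56588) = -41330*(-56588) = 2338782040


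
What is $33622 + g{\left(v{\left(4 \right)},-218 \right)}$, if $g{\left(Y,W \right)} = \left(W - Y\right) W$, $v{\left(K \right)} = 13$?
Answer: $83980$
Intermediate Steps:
$g{\left(Y,W \right)} = W \left(W - Y\right)$
$33622 + g{\left(v{\left(4 \right)},-218 \right)} = 33622 - 218 \left(-218 - 13\right) = 33622 - -50358 = 33622 + 50358 = 83980$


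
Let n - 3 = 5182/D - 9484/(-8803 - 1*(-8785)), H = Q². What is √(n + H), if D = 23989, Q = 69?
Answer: 2*√6850987564190/71967 ≈ 72.740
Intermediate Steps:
H = 4761 (H = 69² = 4761)
n = 114450179/215901 (n = 3 + (5182/23989 - 9484/(-8803 - 1*(-8785))) = 3 + (5182*(1/23989) - 9484/(-8803 + 8785)) = 3 + (5182/23989 - 9484/(-18)) = 3 + (5182/23989 - 9484*(-1/18)) = 3 + (5182/23989 + 4742/9) = 3 + 113802476/215901 = 114450179/215901 ≈ 530.10)
√(n + H) = √(114450179/215901 + 4761) = √(1142354840/215901) = 2*√6850987564190/71967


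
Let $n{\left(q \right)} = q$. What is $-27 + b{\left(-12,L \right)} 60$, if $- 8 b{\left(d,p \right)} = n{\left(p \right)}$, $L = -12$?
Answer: $63$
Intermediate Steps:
$b{\left(d,p \right)} = - \frac{p}{8}$
$-27 + b{\left(-12,L \right)} 60 = -27 + \left(- \frac{1}{8}\right) \left(-12\right) 60 = -27 + \frac{3}{2} \cdot 60 = -27 + 90 = 63$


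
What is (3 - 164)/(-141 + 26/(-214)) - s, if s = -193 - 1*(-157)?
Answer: 560827/15100 ≈ 37.141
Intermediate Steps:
s = -36 (s = -193 + 157 = -36)
(3 - 164)/(-141 + 26/(-214)) - s = (3 - 164)/(-141 + 26/(-214)) - 1*(-36) = -161/(-141 + 26*(-1/214)) + 36 = -161/(-141 - 13/107) + 36 = -161/(-15100/107) + 36 = -161*(-107/15100) + 36 = 17227/15100 + 36 = 560827/15100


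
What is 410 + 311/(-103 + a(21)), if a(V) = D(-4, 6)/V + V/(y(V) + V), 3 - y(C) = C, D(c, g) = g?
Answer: 272523/670 ≈ 406.75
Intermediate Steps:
y(C) = 3 - C
a(V) = 6/V + V/3 (a(V) = 6/V + V/((3 - V) + V) = 6/V + V/3)
410 + 311/(-103 + a(21)) = 410 + 311/(-103 + (6/21 + (⅓)*21)) = 410 + 311/(-103 + (6*(1/21) + 7)) = 410 + 311/(-103 + (2/7 + 7)) = 410 + 311/(-103 + 51/7) = 410 + 311/(-670/7) = 410 + 311*(-7/670) = 410 - 2177/670 = 272523/670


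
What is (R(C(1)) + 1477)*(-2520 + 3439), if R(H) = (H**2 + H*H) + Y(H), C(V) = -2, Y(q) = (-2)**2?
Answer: 1368391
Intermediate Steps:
Y(q) = 4
R(H) = 4 + 2*H**2 (R(H) = (H**2 + H*H) + 4 = (H**2 + H**2) + 4 = 2*H**2 + 4 = 4 + 2*H**2)
(R(C(1)) + 1477)*(-2520 + 3439) = ((4 + 2*(-2)**2) + 1477)*(-2520 + 3439) = ((4 + 2*4) + 1477)*919 = ((4 + 8) + 1477)*919 = (12 + 1477)*919 = 1489*919 = 1368391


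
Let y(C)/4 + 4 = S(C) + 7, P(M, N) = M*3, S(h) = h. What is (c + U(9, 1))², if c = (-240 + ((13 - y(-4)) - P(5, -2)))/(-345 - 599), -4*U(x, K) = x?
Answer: 889249/222784 ≈ 3.9915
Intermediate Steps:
U(x, K) = -x/4
P(M, N) = 3*M
y(C) = 12 + 4*C (y(C) = -16 + 4*(C + 7) = -16 + 4*(7 + C) = -16 + (28 + 4*C) = 12 + 4*C)
c = 119/472 (c = (-240 + ((13 - (12 + 4*(-4))) - 3*5))/(-345 - 599) = (-240 + ((13 - (12 - 16)) - 1*15))/(-944) = (-240 + ((13 - 1*(-4)) - 15))*(-1/944) = (-240 + ((13 + 4) - 15))*(-1/944) = (-240 + (17 - 15))*(-1/944) = (-240 + 2)*(-1/944) = -238*(-1/944) = 119/472 ≈ 0.25212)
(c + U(9, 1))² = (119/472 - ¼*9)² = (119/472 - 9/4)² = (-943/472)² = 889249/222784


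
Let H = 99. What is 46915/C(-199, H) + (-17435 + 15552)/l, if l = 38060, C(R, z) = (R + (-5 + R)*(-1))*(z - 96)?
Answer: 357111331/114180 ≈ 3127.6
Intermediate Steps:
C(R, z) = -480 + 5*z (C(R, z) = (R + (5 - R))*(-96 + z) = 5*(-96 + z) = -480 + 5*z)
46915/C(-199, H) + (-17435 + 15552)/l = 46915/(-480 + 5*99) + (-17435 + 15552)/38060 = 46915/(-480 + 495) - 1883*1/38060 = 46915/15 - 1883/38060 = 46915*(1/15) - 1883/38060 = 9383/3 - 1883/38060 = 357111331/114180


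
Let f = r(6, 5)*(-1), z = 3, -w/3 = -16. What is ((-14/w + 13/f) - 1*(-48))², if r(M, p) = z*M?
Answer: 11444689/5184 ≈ 2207.7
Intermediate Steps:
w = 48 (w = -3*(-16) = 48)
r(M, p) = 3*M
f = -18 (f = (3*6)*(-1) = 18*(-1) = -18)
((-14/w + 13/f) - 1*(-48))² = ((-14/48 + 13/(-18)) - 1*(-48))² = ((-14*1/48 + 13*(-1/18)) + 48)² = ((-7/24 - 13/18) + 48)² = (-73/72 + 48)² = (3383/72)² = 11444689/5184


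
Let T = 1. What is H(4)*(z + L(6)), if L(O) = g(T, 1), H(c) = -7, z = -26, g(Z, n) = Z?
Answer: 175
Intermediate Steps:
L(O) = 1
H(4)*(z + L(6)) = -7*(-26 + 1) = -7*(-25) = 175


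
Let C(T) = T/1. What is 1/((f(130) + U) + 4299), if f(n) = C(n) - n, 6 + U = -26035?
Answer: -1/21742 ≈ -4.5994e-5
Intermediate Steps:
C(T) = T (C(T) = T*1 = T)
U = -26041 (U = -6 - 26035 = -26041)
f(n) = 0 (f(n) = n - n = 0)
1/((f(130) + U) + 4299) = 1/((0 - 26041) + 4299) = 1/(-26041 + 4299) = 1/(-21742) = -1/21742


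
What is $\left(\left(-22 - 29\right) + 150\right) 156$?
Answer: $15444$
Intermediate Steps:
$\left(\left(-22 - 29\right) + 150\right) 156 = \left(-51 + 150\right) 156 = 99 \cdot 156 = 15444$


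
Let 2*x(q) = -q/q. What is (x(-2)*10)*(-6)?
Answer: 30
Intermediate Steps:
x(q) = -½ (x(q) = (-q/q)/2 = (-1*1)/2 = (½)*(-1) = -½)
(x(-2)*10)*(-6) = -½*10*(-6) = -5*(-6) = 30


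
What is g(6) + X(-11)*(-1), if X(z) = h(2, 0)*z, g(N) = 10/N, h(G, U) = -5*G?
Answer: -325/3 ≈ -108.33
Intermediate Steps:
X(z) = -10*z (X(z) = (-5*2)*z = -10*z)
g(6) + X(-11)*(-1) = 10/6 - 10*(-11)*(-1) = 10*(1/6) + 110*(-1) = 5/3 - 110 = -325/3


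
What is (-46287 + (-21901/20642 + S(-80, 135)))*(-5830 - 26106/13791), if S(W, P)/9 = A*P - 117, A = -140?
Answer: 60165479960462886/47445637 ≈ 1.2681e+9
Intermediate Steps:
S(W, P) = -1053 - 1260*P (S(W, P) = 9*(-140*P - 117) = 9*(-117 - 140*P) = -1053 - 1260*P)
(-46287 + (-21901/20642 + S(-80, 135)))*(-5830 - 26106/13791) = (-46287 + (-21901/20642 + (-1053 - 1260*135)))*(-5830 - 26106/13791) = (-46287 + (-21901*1/20642 + (-1053 - 170100)))*(-5830 - 26106*1/13791) = (-46287 + (-21901/20642 - 171153))*(-5830 - 8702/4597) = (-46287 - 3532962127/20642)*(-26809212/4597) = -4488418381/20642*(-26809212/4597) = 60165479960462886/47445637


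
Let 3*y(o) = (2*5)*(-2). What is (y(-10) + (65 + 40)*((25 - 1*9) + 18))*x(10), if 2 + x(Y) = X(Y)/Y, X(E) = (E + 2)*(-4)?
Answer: -72692/3 ≈ -24231.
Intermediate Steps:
X(E) = -8 - 4*E (X(E) = (2 + E)*(-4) = -8 - 4*E)
y(o) = -20/3 (y(o) = ((2*5)*(-2))/3 = (10*(-2))/3 = (⅓)*(-20) = -20/3)
x(Y) = -2 + (-8 - 4*Y)/Y
(y(-10) + (65 + 40)*((25 - 1*9) + 18))*x(10) = (-20/3 + (65 + 40)*((25 - 1*9) + 18))*(-6 - 8/10) = (-20/3 + 105*((25 - 9) + 18))*(-6 - 8*⅒) = (-20/3 + 105*(16 + 18))*(-6 - ⅘) = (-20/3 + 105*34)*(-34/5) = (-20/3 + 3570)*(-34/5) = (10690/3)*(-34/5) = -72692/3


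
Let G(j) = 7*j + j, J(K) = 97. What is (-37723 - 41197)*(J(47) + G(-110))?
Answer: 61794360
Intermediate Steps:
G(j) = 8*j
(-37723 - 41197)*(J(47) + G(-110)) = (-37723 - 41197)*(97 + 8*(-110)) = -78920*(97 - 880) = -78920*(-783) = 61794360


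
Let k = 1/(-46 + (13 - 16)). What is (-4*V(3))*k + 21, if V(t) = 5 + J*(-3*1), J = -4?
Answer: 1097/49 ≈ 22.388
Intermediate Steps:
V(t) = 17 (V(t) = 5 - (-12) = 5 - 4*(-3) = 5 + 12 = 17)
k = -1/49 (k = 1/(-46 - 3) = 1/(-49) = -1/49 ≈ -0.020408)
(-4*V(3))*k + 21 = -4*17*(-1/49) + 21 = -68*(-1/49) + 21 = 68/49 + 21 = 1097/49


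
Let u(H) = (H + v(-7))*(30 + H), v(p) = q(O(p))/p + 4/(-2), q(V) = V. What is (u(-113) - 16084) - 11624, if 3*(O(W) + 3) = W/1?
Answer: -382751/21 ≈ -18226.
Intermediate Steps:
O(W) = -3 + W/3 (O(W) = -3 + (W/1)/3 = -3 + (W*1)/3 = -3 + W/3)
v(p) = -2 + (-3 + p/3)/p (v(p) = (-3 + p/3)/p + 4/(-2) = (-3 + p/3)/p + 4*(-½) = (-3 + p/3)/p - 2 = -2 + (-3 + p/3)/p)
u(H) = (30 + H)*(-26/21 + H) (u(H) = (H + (-5/3 - 3/(-7)))*(30 + H) = (H + (-5/3 - 3*(-⅐)))*(30 + H) = (H + (-5/3 + 3/7))*(30 + H) = (H - 26/21)*(30 + H) = (-26/21 + H)*(30 + H) = (30 + H)*(-26/21 + H))
(u(-113) - 16084) - 11624 = ((-260/7 + (-113)² + (604/21)*(-113)) - 16084) - 11624 = ((-260/7 + 12769 - 68252/21) - 16084) - 11624 = (199117/21 - 16084) - 11624 = -138647/21 - 11624 = -382751/21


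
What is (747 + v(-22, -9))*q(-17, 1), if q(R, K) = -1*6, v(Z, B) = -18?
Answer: -4374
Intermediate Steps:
q(R, K) = -6
(747 + v(-22, -9))*q(-17, 1) = (747 - 18)*(-6) = 729*(-6) = -4374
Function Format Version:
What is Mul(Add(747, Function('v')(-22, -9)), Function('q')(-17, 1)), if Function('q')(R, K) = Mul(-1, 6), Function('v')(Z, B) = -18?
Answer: -4374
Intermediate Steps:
Function('q')(R, K) = -6
Mul(Add(747, Function('v')(-22, -9)), Function('q')(-17, 1)) = Mul(Add(747, -18), -6) = Mul(729, -6) = -4374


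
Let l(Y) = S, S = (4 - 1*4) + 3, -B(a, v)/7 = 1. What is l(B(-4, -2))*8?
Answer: 24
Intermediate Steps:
B(a, v) = -7 (B(a, v) = -7*1 = -7)
S = 3 (S = (4 - 4) + 3 = 0 + 3 = 3)
l(Y) = 3
l(B(-4, -2))*8 = 3*8 = 24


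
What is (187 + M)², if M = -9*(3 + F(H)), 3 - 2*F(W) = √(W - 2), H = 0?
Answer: 85687/4 + 2637*I*√2/2 ≈ 21422.0 + 1864.6*I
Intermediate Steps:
F(W) = 3/2 - √(-2 + W)/2 (F(W) = 3/2 - √(W - 2)/2 = 3/2 - √(-2 + W)/2)
M = -81/2 + 9*I*√2/2 (M = -9*(3 + (3/2 - √(-2 + 0)/2)) = -9*(3 + (3/2 - I*√2/2)) = -9*(9/2 - I*√2/2) = -81/2 + 9*I*√2/2 ≈ -40.5 + 6.364*I)
(187 + M)² = (187 + (-81/2 + 9*I*√2/2))² = (293/2 + 9*I*√2/2)²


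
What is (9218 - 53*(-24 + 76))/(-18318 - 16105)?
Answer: -6462/34423 ≈ -0.18772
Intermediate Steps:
(9218 - 53*(-24 + 76))/(-18318 - 16105) = (9218 - 53*52)/(-34423) = (9218 - 2756)*(-1/34423) = 6462*(-1/34423) = -6462/34423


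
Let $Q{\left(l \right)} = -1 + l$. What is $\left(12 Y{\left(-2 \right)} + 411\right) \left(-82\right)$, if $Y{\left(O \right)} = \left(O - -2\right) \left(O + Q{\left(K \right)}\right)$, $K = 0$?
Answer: $-33702$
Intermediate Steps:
$Y{\left(O \right)} = \left(-1 + O\right) \left(2 + O\right)$ ($Y{\left(O \right)} = \left(O - -2\right) \left(O + \left(-1 + 0\right)\right) = \left(O + 2\right) \left(O - 1\right) = \left(2 + O\right) \left(-1 + O\right) = \left(-1 + O\right) \left(2 + O\right)$)
$\left(12 Y{\left(-2 \right)} + 411\right) \left(-82\right) = \left(12 \left(-2 - 2 + \left(-2\right)^{2}\right) + 411\right) \left(-82\right) = \left(12 \left(-2 - 2 + 4\right) + 411\right) \left(-82\right) = \left(12 \cdot 0 + 411\right) \left(-82\right) = \left(0 + 411\right) \left(-82\right) = 411 \left(-82\right) = -33702$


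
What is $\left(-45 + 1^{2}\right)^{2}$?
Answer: $1936$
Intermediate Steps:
$\left(-45 + 1^{2}\right)^{2} = \left(-45 + 1\right)^{2} = \left(-44\right)^{2} = 1936$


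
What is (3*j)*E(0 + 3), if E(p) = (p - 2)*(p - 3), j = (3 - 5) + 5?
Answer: 0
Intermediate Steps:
j = 3 (j = -2 + 5 = 3)
E(p) = (-3 + p)*(-2 + p) (E(p) = (-2 + p)*(-3 + p) = (-3 + p)*(-2 + p))
(3*j)*E(0 + 3) = (3*3)*(6 + (0 + 3)² - 5*(0 + 3)) = 9*(6 + 3² - 5*3) = 9*(6 + 9 - 15) = 9*0 = 0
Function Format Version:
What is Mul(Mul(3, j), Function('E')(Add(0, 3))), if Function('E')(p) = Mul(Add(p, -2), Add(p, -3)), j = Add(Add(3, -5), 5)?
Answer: 0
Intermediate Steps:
j = 3 (j = Add(-2, 5) = 3)
Function('E')(p) = Mul(Add(-3, p), Add(-2, p)) (Function('E')(p) = Mul(Add(-2, p), Add(-3, p)) = Mul(Add(-3, p), Add(-2, p)))
Mul(Mul(3, j), Function('E')(Add(0, 3))) = Mul(Mul(3, 3), Add(6, Pow(Add(0, 3), 2), Mul(-5, Add(0, 3)))) = Mul(9, Add(6, Pow(3, 2), Mul(-5, 3))) = Mul(9, Add(6, 9, -15)) = Mul(9, 0) = 0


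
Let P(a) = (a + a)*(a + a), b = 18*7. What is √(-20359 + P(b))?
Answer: √43145 ≈ 207.71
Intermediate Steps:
b = 126
P(a) = 4*a² (P(a) = (2*a)*(2*a) = 4*a²)
√(-20359 + P(b)) = √(-20359 + 4*126²) = √(-20359 + 4*15876) = √(-20359 + 63504) = √43145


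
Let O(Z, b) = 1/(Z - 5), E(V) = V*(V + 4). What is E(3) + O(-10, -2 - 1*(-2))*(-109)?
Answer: 424/15 ≈ 28.267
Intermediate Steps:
E(V) = V*(4 + V)
O(Z, b) = 1/(-5 + Z)
E(3) + O(-10, -2 - 1*(-2))*(-109) = 3*(4 + 3) - 109/(-5 - 10) = 3*7 - 109/(-15) = 21 - 1/15*(-109) = 21 + 109/15 = 424/15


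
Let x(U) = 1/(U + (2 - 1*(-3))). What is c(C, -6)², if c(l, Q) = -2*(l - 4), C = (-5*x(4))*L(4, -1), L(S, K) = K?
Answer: 3844/81 ≈ 47.457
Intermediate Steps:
x(U) = 1/(5 + U) (x(U) = 1/(U + (2 + 3)) = 1/(U + 5) = 1/(5 + U))
C = 5/9 (C = -5/(5 + 4)*(-1) = -5/9*(-1) = 5/9 ≈ 0.55556)
c(l, Q) = 8 - 2*l (c(l, Q) = -2*(-4 + l) = 8 - 2*l)
c(C, -6)² = (8 - 2*5/9)² = (8 - 10/9)² = (62/9)² = 3844/81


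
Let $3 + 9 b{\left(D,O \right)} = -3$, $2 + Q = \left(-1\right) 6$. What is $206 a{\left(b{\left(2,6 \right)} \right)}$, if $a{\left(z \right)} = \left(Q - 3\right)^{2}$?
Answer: $24926$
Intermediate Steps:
$Q = -8$ ($Q = -2 - 6 = -8$)
$b{\left(D,O \right)} = - \frac{2}{3}$ ($b{\left(D,O \right)} = - \frac{1}{3} + \frac{1}{9} \left(-3\right) = - \frac{1}{3} - \frac{1}{3} = - \frac{2}{3}$)
$a{\left(z \right)} = 121$ ($a{\left(z \right)} = \left(-8 - 3\right)^{2} = \left(-11\right)^{2} = 121$)
$206 a{\left(b{\left(2,6 \right)} \right)} = 206 \cdot 121 = 24926$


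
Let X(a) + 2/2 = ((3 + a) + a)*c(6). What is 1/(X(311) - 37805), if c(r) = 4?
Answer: -1/35306 ≈ -2.8324e-5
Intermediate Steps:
X(a) = 11 + 8*a (X(a) = -1 + ((3 + a) + a)*4 = -1 + (3 + 2*a)*4 = -1 + (12 + 8*a) = 11 + 8*a)
1/(X(311) - 37805) = 1/((11 + 8*311) - 37805) = 1/((11 + 2488) - 37805) = 1/(2499 - 37805) = 1/(-35306) = -1/35306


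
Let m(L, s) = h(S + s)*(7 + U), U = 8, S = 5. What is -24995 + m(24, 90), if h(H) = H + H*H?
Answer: 111805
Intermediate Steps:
h(H) = H + H²
m(L, s) = 15*(5 + s)*(6 + s) (m(L, s) = ((5 + s)*(1 + (5 + s)))*(7 + 8) = ((5 + s)*(6 + s))*15 = 15*(5 + s)*(6 + s))
-24995 + m(24, 90) = -24995 + 15*(5 + 90)*(6 + 90) = -24995 + 15*95*96 = -24995 + 136800 = 111805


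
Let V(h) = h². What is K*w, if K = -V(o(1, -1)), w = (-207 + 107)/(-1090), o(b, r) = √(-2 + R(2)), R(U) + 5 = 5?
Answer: 20/109 ≈ 0.18349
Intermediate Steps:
R(U) = 0 (R(U) = -5 + 5 = 0)
o(b, r) = I*√2 (o(b, r) = √(-2 + 0) = √(-2) = I*√2)
w = 10/109 (w = -100*(-1/1090) = 10/109 ≈ 0.091743)
K = 2 (K = -(I*√2)² = -1*(-2) = 2)
K*w = 2*(10/109) = 20/109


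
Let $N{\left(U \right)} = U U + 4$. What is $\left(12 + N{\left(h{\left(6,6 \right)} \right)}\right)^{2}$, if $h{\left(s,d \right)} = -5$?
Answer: $1681$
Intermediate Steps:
$N{\left(U \right)} = 4 + U^{2}$ ($N{\left(U \right)} = U^{2} + 4 = 4 + U^{2}$)
$\left(12 + N{\left(h{\left(6,6 \right)} \right)}\right)^{2} = \left(12 + \left(4 + \left(-5\right)^{2}\right)\right)^{2} = \left(12 + \left(4 + 25\right)\right)^{2} = \left(12 + 29\right)^{2} = 41^{2} = 1681$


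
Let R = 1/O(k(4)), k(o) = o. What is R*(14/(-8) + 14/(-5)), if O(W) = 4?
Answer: -91/80 ≈ -1.1375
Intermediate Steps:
R = 1/4 ≈ 0.25000
R*(14/(-8) + 14/(-5)) = (14/(-8) + 14/(-5))/4 = (14*(-1/8) + 14*(-1/5))/4 = (-7/4 - 14/5)/4 = (1/4)*(-91/20) = -91/80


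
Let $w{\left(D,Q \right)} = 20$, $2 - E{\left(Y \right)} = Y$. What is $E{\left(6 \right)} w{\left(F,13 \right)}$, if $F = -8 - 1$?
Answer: $-80$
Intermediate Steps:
$E{\left(Y \right)} = 2 - Y$
$F = -9$
$E{\left(6 \right)} w{\left(F,13 \right)} = \left(2 - 6\right) 20 = \left(-4\right) 20 = -80$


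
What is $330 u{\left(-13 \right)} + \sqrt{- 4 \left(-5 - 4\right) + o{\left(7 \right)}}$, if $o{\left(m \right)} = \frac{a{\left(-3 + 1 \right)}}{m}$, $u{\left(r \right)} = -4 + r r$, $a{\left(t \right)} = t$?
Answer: $54450 + \frac{5 \sqrt{70}}{7} \approx 54456.0$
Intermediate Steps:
$u{\left(r \right)} = -4 + r^{2}$
$o{\left(m \right)} = - \frac{2}{m}$ ($o{\left(m \right)} = \frac{-3 + 1}{m} = - \frac{2}{m}$)
$330 u{\left(-13 \right)} + \sqrt{- 4 \left(-5 - 4\right) + o{\left(7 \right)}} = 330 \left(-4 + \left(-13\right)^{2}\right) + \sqrt{- 4 \left(-5 - 4\right) - \frac{2}{7}} = 330 \left(-4 + 169\right) + \sqrt{\left(-4\right) \left(-9\right) - \frac{2}{7}} = 330 \cdot 165 + \sqrt{36 - \frac{2}{7}} = 54450 + \sqrt{\frac{250}{7}} = 54450 + \frac{5 \sqrt{70}}{7}$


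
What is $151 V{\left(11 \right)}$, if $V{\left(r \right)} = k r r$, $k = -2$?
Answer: $-36542$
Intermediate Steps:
$V{\left(r \right)} = - 2 r^{2}$ ($V{\left(r \right)} = - 2 r r = - 2 r^{2}$)
$151 V{\left(11 \right)} = 151 \left(- 2 \cdot 11^{2}\right) = 151 \left(\left(-2\right) 121\right) = 151 \left(-242\right) = -36542$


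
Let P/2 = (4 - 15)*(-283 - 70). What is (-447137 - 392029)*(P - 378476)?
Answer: 311087227860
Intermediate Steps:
P = 7766 (P = 2*((4 - 15)*(-283 - 70)) = 2*(-11*(-353)) = 2*3883 = 7766)
(-447137 - 392029)*(P - 378476) = (-447137 - 392029)*(7766 - 378476) = -839166*(-370710) = 311087227860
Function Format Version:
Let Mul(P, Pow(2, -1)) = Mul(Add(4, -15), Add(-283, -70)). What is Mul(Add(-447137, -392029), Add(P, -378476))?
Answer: 311087227860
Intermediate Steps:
P = 7766 (P = Mul(2, Mul(Add(4, -15), Add(-283, -70))) = Mul(2, Mul(-11, -353)) = Mul(2, 3883) = 7766)
Mul(Add(-447137, -392029), Add(P, -378476)) = Mul(Add(-447137, -392029), Add(7766, -378476)) = Mul(-839166, -370710) = 311087227860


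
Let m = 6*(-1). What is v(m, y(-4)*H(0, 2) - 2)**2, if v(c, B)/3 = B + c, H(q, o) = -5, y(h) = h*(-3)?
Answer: 41616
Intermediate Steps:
y(h) = -3*h
m = -6
v(c, B) = 3*B + 3*c (v(c, B) = 3*(B + c) = 3*B + 3*c)
v(m, y(-4)*H(0, 2) - 2)**2 = (3*(-3*(-4)*(-5) - 2) + 3*(-6))**2 = (3*(12*(-5) - 2) - 18)**2 = (3*(-60 - 2) - 18)**2 = (3*(-62) - 18)**2 = (-186 - 18)**2 = (-204)**2 = 41616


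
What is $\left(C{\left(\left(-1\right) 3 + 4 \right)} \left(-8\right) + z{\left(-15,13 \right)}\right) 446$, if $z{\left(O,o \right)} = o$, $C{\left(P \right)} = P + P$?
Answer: $-1338$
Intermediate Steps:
$C{\left(P \right)} = 2 P$
$\left(C{\left(\left(-1\right) 3 + 4 \right)} \left(-8\right) + z{\left(-15,13 \right)}\right) 446 = \left(2 \left(\left(-1\right) 3 + 4\right) \left(-8\right) + 13\right) 446 = \left(2 \left(-3 + 4\right) \left(-8\right) + 13\right) 446 = \left(2 \cdot 1 \left(-8\right) + 13\right) 446 = \left(2 \left(-8\right) + 13\right) 446 = \left(-16 + 13\right) 446 = \left(-3\right) 446 = -1338$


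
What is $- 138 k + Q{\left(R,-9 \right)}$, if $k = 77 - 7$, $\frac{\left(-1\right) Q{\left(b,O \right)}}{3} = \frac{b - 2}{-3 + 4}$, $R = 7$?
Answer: $-9675$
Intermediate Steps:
$Q{\left(b,O \right)} = 6 - 3 b$ ($Q{\left(b,O \right)} = - 3 \frac{b - 2}{-3 + 4} = - 3 \frac{-2 + b}{1} = - 3 \left(-2 + b\right) 1 = - 3 \left(-2 + b\right) = 6 - 3 b$)
$k = 70$ ($k = 77 - 7 = 70$)
$- 138 k + Q{\left(R,-9 \right)} = \left(-138\right) 70 + \left(6 - 21\right) = -9660 + \left(6 - 21\right) = -9660 - 15 = -9675$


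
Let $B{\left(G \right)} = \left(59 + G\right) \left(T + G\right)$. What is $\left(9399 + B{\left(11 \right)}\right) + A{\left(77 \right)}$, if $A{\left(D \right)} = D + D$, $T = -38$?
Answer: $7663$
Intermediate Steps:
$A{\left(D \right)} = 2 D$
$B{\left(G \right)} = \left(-38 + G\right) \left(59 + G\right)$ ($B{\left(G \right)} = \left(59 + G\right) \left(-38 + G\right) = \left(-38 + G\right) \left(59 + G\right)$)
$\left(9399 + B{\left(11 \right)}\right) + A{\left(77 \right)} = \left(9399 + \left(-2242 + 11^{2} + 21 \cdot 11\right)\right) + 2 \cdot 77 = \left(9399 + \left(-2242 + 121 + 231\right)\right) + 154 = \left(9399 - 1890\right) + 154 = 7509 + 154 = 7663$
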